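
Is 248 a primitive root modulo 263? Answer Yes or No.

No

φ(263) = 263 − 1 = 262 = 2 · 131.
248 is a primitive root mod 263 iff 248^(φ(263)/q) ≢ 1 for every prime q | φ(263), i.e. q ∈ {2, 131}.
248^131 ≡ 1 (mod 263)  [q = 2: ≡ 1 ✗]
248^2 ≡ 225 (mod 263)  [q = 131: ≢ 1 ✓]
The check at q = 2 fails, so 248 generates a proper subgroup.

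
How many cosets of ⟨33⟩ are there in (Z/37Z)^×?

The order of 33 must divide φ(37) = 37 − 1 = 36 = 2^2 · 3^2.
Divisors of 36: 1, 2, 3, 4, 6, 9, 12, 18, 36.
Evaluate successive powers at the divisors of 36:
33^1 ≡ 33 (mod 37)
33^2 ≡ 16 (mod 37)
33^3 ≡ 10 (mod 37)
33^4 ≡ 34 (mod 37)
33^6 ≡ 26 (mod 37)
33^9 ≡ 1 (mod 37) ✓
So ord_37(33) = 9, hence |⟨33⟩| = 9.
The index is φ(37) / ord(33) = 36 / 9 = 4.

4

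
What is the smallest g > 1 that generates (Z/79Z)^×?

3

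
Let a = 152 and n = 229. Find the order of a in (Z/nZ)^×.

228

ord(152) | φ(229) = 229 − 1 = 228 = 2^2 · 3 · 19.
Divisors of 228: 1, 2, 3, 4, 6, 12, 19, 38, 57, 76, 114, 228.
Test each divisor d:
152^1 ≡ 152 (mod 229)
152^2 ≡ 204 (mod 229)
152^3 ≡ 93 (mod 229)
152^4 ≡ 167 (mod 229)
152^6 ≡ 176 (mod 229)
152^12 ≡ 61 (mod 229)
152^19 ≡ 18 (mod 229)
152^38 ≡ 95 (mod 229)
152^57 ≡ 107 (mod 229)
152^76 ≡ 94 (mod 229)
152^114 ≡ 228 (mod 229)
152^228 ≡ 1 (mod 229) ✓
So ord_229(152) = 228.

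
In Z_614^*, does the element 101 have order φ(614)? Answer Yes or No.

No

φ(614) = φ(2)·φ(307) = 1·306 = 306 = 2 · 3^2 · 17.
It suffices to check that the order of 101 is not a proper divisor of 306: compute 101^(306/q) for q ∈ {2, 3, 17}.
101^153 ≡ 1 (mod 614)  [q = 2: ≡ 1 ✗]
101^102 ≡ 1 (mod 614)  [q = 3: ≡ 1 ✗]
101^18 ≡ 331 (mod 614)  [q = 17: ≢ 1 ✓]
The check at q = 2 fails, so 101 generates a proper subgroup.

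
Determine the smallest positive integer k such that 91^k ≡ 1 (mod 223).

74

ord(91) | φ(223) = 223 − 1 = 222 = 2 · 3 · 37.
Divisors of 222: 1, 2, 3, 6, 37, 74, 111, 222.
Test each divisor d:
91^1 ≡ 91 (mod 223)
91^2 ≡ 30 (mod 223)
91^3 ≡ 54 (mod 223)
91^6 ≡ 17 (mod 223)
91^37 ≡ 222 (mod 223)
91^74 ≡ 1 (mod 223) ✓
The smallest such exponent is 74, so the order of 91 is 74.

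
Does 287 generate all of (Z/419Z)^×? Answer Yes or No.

φ(419) = 419 − 1 = 418 = 2 · 11 · 19.
It suffices to check that the order of 287 is not a proper divisor of 418: compute 287^(418/q) for q ∈ {2, 11, 19}.
287^209 ≡ 1 (mod 419)  [q = 2: ≡ 1 ✗]
287^38 ≡ 348 (mod 419)  [q = 11: ≢ 1 ✓]
287^22 ≡ 107 (mod 419)  [q = 19: ≢ 1 ✓]
Since 287^209 ≡ 1, the order of 287 divides 209 < 418, so 287 is not a primitive root.

No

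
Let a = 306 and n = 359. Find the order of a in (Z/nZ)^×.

By Lagrange's theorem, ord_359(306) divides φ(359) = 359 − 1 = 358 = 2 · 179.
Divisors of 358: 1, 2, 179, 358.
Test each divisor d:
306^1 ≡ 306
306^2 ≡ 296
306^179 ≡ 1
The smallest such exponent is 179, so the order of 306 is 179.

179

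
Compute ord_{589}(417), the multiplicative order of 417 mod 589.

30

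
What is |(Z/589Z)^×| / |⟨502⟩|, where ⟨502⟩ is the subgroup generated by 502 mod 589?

90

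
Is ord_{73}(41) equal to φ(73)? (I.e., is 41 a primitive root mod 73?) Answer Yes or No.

No

φ(73) = 73 − 1 = 72 = 2^3 · 3^2.
Test 41^(72/q) mod 73 for each prime factor q of 72:
41^36 ≡ 1 (mod 73)  [q = 2: ≡ 1 ✗]
41^24 ≡ 8 (mod 73)  [q = 3: ≢ 1 ✓]
41^36 ≡ 1 shows ord(41) | 36, strictly less than φ(73); not a primitive root.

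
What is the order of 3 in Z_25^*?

The order of 3 must divide φ(25) = φ(5^2) = 5·(5−1) = 20 = 2^2 · 5.
Divisors of 20: 1, 2, 4, 5, 10, 20.
Evaluate successive powers at the divisors of 20:
3^1 ≡ 3
3^2 ≡ 9
3^4 ≡ 6
3^5 ≡ 18
3^10 ≡ 24
3^20 ≡ 1
Hence ord(3) = 20.

20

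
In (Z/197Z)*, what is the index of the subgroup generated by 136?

2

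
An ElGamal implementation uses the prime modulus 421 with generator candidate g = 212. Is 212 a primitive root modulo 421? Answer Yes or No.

Yes

φ(421) = 421 − 1 = 420 = 2^2 · 3 · 5 · 7.
212 is a primitive root mod 421 iff 212^(φ(421)/q) ≢ 1 for every prime q | φ(421), i.e. q ∈ {2, 3, 5, 7}.
212^210 ≡ 420 (mod 421)  [q = 2: ≢ 1 ✓]
212^140 ≡ 400 (mod 421)  [q = 3: ≢ 1 ✓]
212^84 ≡ 354 (mod 421)  [q = 5: ≢ 1 ✓]
212^60 ≡ 152 (mod 421)  [q = 7: ≢ 1 ✓]
Every test exponent gives a nontrivial residue, hence 212 generates the full group.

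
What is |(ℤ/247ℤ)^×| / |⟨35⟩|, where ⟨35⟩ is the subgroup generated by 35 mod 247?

24

Since 35 ∈ (Z/247Z)^×, its order divides φ(247) = φ(13·19) = (13−1)·(19−1) = 12·18 = 216 = 2^3 · 3^3.
Divisors of 216: 1, 2, 3, 4, 6, 8, 9, 12, 18, 24, 27, 36, 54, 72, 108, 216.
Check 35^d mod 247 for each divisor in increasing order:
35^1 ≡ 35
35^2 ≡ 237
35^3 ≡ 144
35^4 ≡ 100
35^6 ≡ 235
35^8 ≡ 120
35^9 ≡ 1
The order of 35 is 9, so the subgroup it generates has 9 elements.
Index = |(Z/247Z)^×| / |⟨35⟩| = 216 / 9 = 24.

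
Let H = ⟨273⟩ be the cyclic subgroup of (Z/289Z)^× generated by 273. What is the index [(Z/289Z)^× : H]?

16

Since 273 ∈ (Z/289Z)^×, its order divides φ(289) = φ(17^2) = 17·(17−1) = 272 = 2^4 · 17.
Divisors of 272: 1, 2, 4, 8, 16, 17, 34, 68, 136, 272.
Check 273^d mod 289 for each divisor in increasing order:
273^1 ≡ 273
273^2 ≡ 256
273^4 ≡ 222
273^8 ≡ 154
273^16 ≡ 18
273^17 ≡ 1
Thus |⟨273⟩| = ord(273) = 17.
[(Z/289Z)^× : ⟨273⟩] = 272/17 = 16.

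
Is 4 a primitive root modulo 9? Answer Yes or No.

φ(9) = φ(3^2) = 3·(3−1) = 6 = 2 · 3.
4 is a primitive root mod 9 iff 4^(φ(9)/q) ≢ 1 for every prime q | φ(9), i.e. q ∈ {2, 3}.
4^3 ≡ 1 (mod 9)  [q = 2: ≡ 1 ✗]
4^2 ≡ 7 (mod 9)  [q = 3: ≢ 1 ✓]
Since 4^3 ≡ 1, the order of 4 divides 3 < 6, so 4 is not a primitive root.

No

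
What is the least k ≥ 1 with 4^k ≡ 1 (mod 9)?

3

ord(4) | φ(9) = φ(3^2) = 3·(3−1) = 6 = 2 · 3.
Divisors of 6: 1, 2, 3, 6.
Compute 4^d (mod 9) for the divisors d until we hit 1:
4^1 ≡ 4 (mod 9)
4^2 ≡ 7 (mod 9)
4^3 ≡ 1 (mod 9) ✓
Hence ord(4) = 3.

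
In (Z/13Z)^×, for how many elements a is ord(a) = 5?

φ(13) = 13 − 1 = 12 = 2^2 · 3.
(Z/13Z)^× is cyclic (|G| = 12); a cyclic group of order m has exactly φ(d) elements of each order d | m, and none otherwise.
Since 5 ∤ 12, the count is 0.

0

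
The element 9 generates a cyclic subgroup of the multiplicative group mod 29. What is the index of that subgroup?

2

By Lagrange's theorem, ord_29(9) divides φ(29) = 29 − 1 = 28 = 2^2 · 7.
Divisors of 28: 1, 2, 4, 7, 14, 28.
Check 9^d mod 29 for each divisor in increasing order:
9^1 ≡ 9
9^2 ≡ 23
9^4 ≡ 7
9^7 ≡ 28
9^14 ≡ 1
So ord_29(9) = 14, hence |⟨9⟩| = 14.
The index is φ(29) / ord(9) = 28 / 14 = 2.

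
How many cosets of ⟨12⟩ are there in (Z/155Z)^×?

2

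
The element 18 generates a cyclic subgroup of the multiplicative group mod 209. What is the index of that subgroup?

By Lagrange's theorem, ord_209(18) divides φ(209) = φ(11·19) = (11−1)·(19−1) = 10·18 = 180 = 2^2 · 3^2 · 5.
Divisors of 180: 1, 2, 3, 4, 5, 6, 9, 10, 12, 15, 18, 20, 30, 36, 45, 60, 90, 180.
Test each divisor d:
18^1 ≡ 18 (mod 209)
18^2 ≡ 115 (mod 209)
18^3 ≡ 189 (mod 209)
18^4 ≡ 58 (mod 209)
18^5 ≡ 208 (mod 209)
18^6 ≡ 191 (mod 209)
18^9 ≡ 151 (mod 209)
18^10 ≡ 1 (mod 209) ✓
Thus |⟨18⟩| = ord(18) = 10.
Index = |(Z/209Z)^×| / |⟨18⟩| = 180 / 10 = 18.

18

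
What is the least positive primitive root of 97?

φ(97) = 97 − 1 = 96 = 2^5 · 3.
Test candidates g = 2, 3, … against the prime factors q ∈ {2, 3} of φ(97): g is a generator iff g^(96/q) ≢ 1 for every such q.
g = 2: 2^48 ≡ 1 — hits 1, so not a primitive root.
g = 3: 3^48 ≡ 1 — hits 1, so not a primitive root.
g = 4: 4^48 ≡ 1 — hits 1, so not a primitive root.
g = 5: 5^48 ≡ 96; 5^32 ≡ 35 — none is 1, so 5 is a primitive root.
The smallest primitive root modulo 97 is 5.

5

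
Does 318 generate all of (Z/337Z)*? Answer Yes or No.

φ(337) = 337 − 1 = 336 = 2^4 · 3 · 7.
It suffices to check that the order of 318 is not a proper divisor of 336: compute 318^(336/q) for q ∈ {2, 3, 7}.
318^168 ≡ 336 (mod 337)  [q = 2: ≢ 1 ✓]
318^112 ≡ 128 (mod 337)  [q = 3: ≢ 1 ✓]
318^48 ≡ 79 (mod 337)  [q = 7: ≢ 1 ✓]
Every test exponent gives a nontrivial residue, hence 318 generates the full group.

Yes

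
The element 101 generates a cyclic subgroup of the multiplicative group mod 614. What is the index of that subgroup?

ord(101) | φ(614) = φ(2)·φ(307) = 1·306 = 306 = 2 · 3^2 · 17.
Divisors of 306: 1, 2, 3, 6, 9, 17, 18, 34, 51, 102, 153, 306.
Test each divisor d:
101^1 ≡ 101 (mod 614)
101^2 ≡ 377 (mod 614)
101^3 ≡ 9 (mod 614)
101^6 ≡ 81 (mod 614)
101^9 ≡ 115 (mod 614)
101^17 ≡ 289 (mod 614)
101^18 ≡ 331 (mod 614)
101^34 ≡ 17 (mod 614)
101^51 ≡ 1 (mod 614) ✓
Thus |⟨101⟩| = ord(101) = 51.
Index = |(Z/614Z)^×| / |⟨101⟩| = 306 / 51 = 6.

6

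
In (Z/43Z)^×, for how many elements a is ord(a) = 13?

0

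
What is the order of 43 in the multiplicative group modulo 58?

28

The order of 43 must divide φ(58) = φ(2)·φ(29) = 1·28 = 28 = 2^2 · 7.
Divisors of 28: 1, 2, 4, 7, 14, 28.
Compute 43^d (mod 58) for the divisors d until we hit 1:
43^1 ≡ 43
43^2 ≡ 51
43^4 ≡ 49
43^7 ≡ 41
43^14 ≡ 57
43^28 ≡ 1
Hence ord(43) = 28.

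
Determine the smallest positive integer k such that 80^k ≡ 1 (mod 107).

By Lagrange's theorem, ord_107(80) divides φ(107) = 107 − 1 = 106 = 2 · 53.
Divisors of 106: 1, 2, 53, 106.
Evaluate successive powers at the divisors of 106:
80^1 ≡ 80 (mod 107)
80^2 ≡ 87 (mod 107)
80^53 ≡ 106 (mod 107)
80^106 ≡ 1 (mod 107) ✓
So ord_107(80) = 106.

106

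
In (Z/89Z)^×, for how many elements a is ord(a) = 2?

1

φ(89) = 89 − 1 = 88 = 2^3 · 11.
(Z/89Z)^× is cyclic (|G| = 88); a cyclic group of order m has exactly φ(d) elements of each order d | m, and none otherwise.
2 | 88, and φ(2) = 2 − 1 = 1.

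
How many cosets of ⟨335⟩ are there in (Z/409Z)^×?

1

ord(335) | φ(409) = 409 − 1 = 408 = 2^3 · 3 · 17.
Divisors of 408: 1, 2, 3, 4, 6, 8, 12, 17, 24, 34, 51, 68, 102, 136, 204, 408.
Compute 335^d (mod 409) for the divisors d until we hit 1:
335^1 ≡ 335 (mod 409)
335^2 ≡ 159 (mod 409)
335^3 ≡ 95 (mod 409)
335^4 ≡ 332 (mod 409)
335^6 ≡ 27 (mod 409)
335^8 ≡ 203 (mod 409)
335^12 ≡ 320 (mod 409)
335^17 ≡ 38 (mod 409)
335^24 ≡ 150 (mod 409)
335^34 ≡ 217 (mod 409)
335^51 ≡ 66 (mod 409)
335^68 ≡ 54 (mod 409)
335^102 ≡ 266 (mod 409)
335^136 ≡ 53 (mod 409)
335^204 ≡ 408 (mod 409)
335^408 ≡ 1 (mod 409) ✓
So ord_409(335) = 408, hence |⟨335⟩| = 408.
The index is φ(409) / ord(335) = 408 / 408 = 1.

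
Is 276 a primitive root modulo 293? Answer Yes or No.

φ(293) = 293 − 1 = 292 = 2^2 · 73.
An element g generates (Z/293Z)^× iff g^(292/q) ≢ 1 (mod 293) for each prime q ∈ {2, 73}.
276^146 ≡ 1 (mod 293)  [q = 2: ≡ 1 ✗]
276^4 ≡ 16 (mod 293)  [q = 73: ≢ 1 ✓]
Since 276^146 ≡ 1, the order of 276 divides 146 < 292, so 276 is not a primitive root.

No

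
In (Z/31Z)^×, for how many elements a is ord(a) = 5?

φ(31) = 31 − 1 = 30 = 2 · 3 · 5.
In a cyclic group of order 30, there are φ(d) elements of order d for each divisor d of 30, and zero for non-divisors.
5 | 30, and φ(5) = 5 − 1 = 4.

4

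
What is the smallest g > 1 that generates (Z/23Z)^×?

5

φ(23) = 23 − 1 = 22 = 2 · 11.
g is a primitive root iff g^(22/q) ≢ 1 (mod 23) for each prime q ∈ {2, 11}.
g = 2: 2^11 ≡ 1 — hits 1, so not a primitive root.
g = 3: 3^11 ≡ 1 — hits 1, so not a primitive root.
g = 4: 4^11 ≡ 1 — hits 1, so not a primitive root.
g = 5: 5^11 ≡ 22; 5^2 ≡ 2 — none is 1, so 5 is a primitive root.
The smallest primitive root modulo 23 is 5.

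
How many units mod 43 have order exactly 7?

φ(43) = 43 − 1 = 42 = 2 · 3 · 7.
(Z/43Z)^× is cyclic (|G| = 42); a cyclic group of order m has exactly φ(d) elements of each order d | m, and none otherwise.
7 | 42, and φ(7) = 7 − 1 = 6.

6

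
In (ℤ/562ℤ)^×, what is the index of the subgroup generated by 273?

8

The order of 273 must divide φ(562) = φ(2)·φ(281) = 1·280 = 280 = 2^3 · 5 · 7.
Divisors of 280: 1, 2, 4, 5, 7, 8, 10, 14, 20, 28, 35, 40, 56, 70, 140, 280.
Test each divisor d:
273^1 ≡ 273 (mod 562)
273^2 ≡ 345 (mod 562)
273^4 ≡ 443 (mod 562)
273^5 ≡ 109 (mod 562)
273^7 ≡ 513 (mod 562)
273^8 ≡ 111 (mod 562)
273^10 ≡ 79 (mod 562)
273^14 ≡ 153 (mod 562)
273^20 ≡ 59 (mod 562)
273^28 ≡ 367 (mod 562)
273^35 ≡ 1 (mod 562) ✓
So ord_562(273) = 35, hence |⟨273⟩| = 35.
The index is φ(562) / ord(273) = 280 / 35 = 8.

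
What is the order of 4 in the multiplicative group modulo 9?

3

The order of 4 must divide φ(9) = φ(3^2) = 3·(3−1) = 6 = 2 · 3.
Divisors of 6: 1, 2, 3, 6.
Evaluate successive powers at the divisors of 6:
4^1 ≡ 4
4^2 ≡ 7
4^3 ≡ 1
The smallest such exponent is 3, so the order of 4 is 3.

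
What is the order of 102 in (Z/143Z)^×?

ord(102) | φ(143) = φ(11·13) = (11−1)·(13−1) = 10·12 = 120 = 2^3 · 3 · 5.
Divisors of 120: 1, 2, 3, 4, 5, 6, 8, 10, 12, 15, 20, 24, 30, 40, 60, 120.
Test each divisor d:
102^1 ≡ 102
102^2 ≡ 108
102^3 ≡ 5
102^4 ≡ 81
102^5 ≡ 111
102^6 ≡ 25
102^8 ≡ 126
102^10 ≡ 23
102^12 ≡ 53
102^15 ≡ 122
102^20 ≡ 100
102^24 ≡ 92
102^30 ≡ 12
102^40 ≡ 133
102^60 ≡ 1
The smallest such exponent is 60, so the order of 102 is 60.

60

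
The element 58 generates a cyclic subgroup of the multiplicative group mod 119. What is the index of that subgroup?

2

By Lagrange's theorem, ord_119(58) divides φ(119) = φ(7·17) = (7−1)·(17−1) = 6·16 = 96 = 2^5 · 3.
Divisors of 96: 1, 2, 3, 4, 6, 8, 12, 16, 24, 32, 48, 96.
Evaluate successive powers at the divisors of 96:
58^1 ≡ 58 (mod 119)
58^2 ≡ 32 (mod 119)
58^3 ≡ 71 (mod 119)
58^4 ≡ 72 (mod 119)
58^6 ≡ 43 (mod 119)
58^8 ≡ 67 (mod 119)
58^12 ≡ 64 (mod 119)
58^16 ≡ 86 (mod 119)
58^24 ≡ 50 (mod 119)
58^32 ≡ 18 (mod 119)
58^48 ≡ 1 (mod 119) ✓
The order of 58 is 48, so the subgroup it generates has 48 elements.
The index is φ(119) / ord(58) = 96 / 48 = 2.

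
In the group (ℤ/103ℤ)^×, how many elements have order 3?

2

φ(103) = 103 − 1 = 102 = 2 · 3 · 17.
In a cyclic group of order 102, there are φ(d) elements of order d for each divisor d of 102, and zero for non-divisors.
3 | 102, and φ(3) = 3 − 1 = 2.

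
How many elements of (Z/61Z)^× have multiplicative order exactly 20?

φ(61) = 61 − 1 = 60 = 2^2 · 3 · 5.
(Z/61Z)^× is cyclic (|G| = 60); a cyclic group of order m has exactly φ(d) elements of each order d | m, and none otherwise.
20 = 2^2 · 5 divides 60, and φ(20) = 8.

8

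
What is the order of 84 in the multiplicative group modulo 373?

62

The order of 84 must divide φ(373) = 373 − 1 = 372 = 2^2 · 3 · 31.
Divisors of 372: 1, 2, 3, 4, 6, 12, 31, 62, 93, 124, 186, 372.
Evaluate successive powers at the divisors of 372:
84^1 ≡ 84 (mod 373)
84^2 ≡ 342 (mod 373)
84^3 ≡ 7 (mod 373)
84^4 ≡ 215 (mod 373)
84^6 ≡ 49 (mod 373)
84^12 ≡ 163 (mod 373)
84^31 ≡ 372 (mod 373)
84^62 ≡ 1 (mod 373) ✓
Therefore the multiplicative order of 84 modulo 373 is 62.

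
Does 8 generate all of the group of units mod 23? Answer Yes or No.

No

φ(23) = 23 − 1 = 22 = 2 · 11.
Test 8^(22/q) mod 23 for each prime factor q of 22:
8^11 ≡ 1 (mod 23)  [q = 2: ≡ 1 ✗]
8^2 ≡ 18 (mod 23)  [q = 11: ≢ 1 ✓]
8^11 ≡ 1 shows ord(8) | 11, strictly less than φ(23); not a primitive root.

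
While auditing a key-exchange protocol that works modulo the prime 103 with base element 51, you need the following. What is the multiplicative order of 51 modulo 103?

102

The order of 51 must divide φ(103) = 103 − 1 = 102 = 2 · 3 · 17.
Divisors of 102: 1, 2, 3, 6, 17, 34, 51, 102.
Test each divisor d:
51^1 ≡ 51 (mod 103)
51^2 ≡ 26 (mod 103)
51^3 ≡ 90 (mod 103)
51^6 ≡ 66 (mod 103)
51^17 ≡ 57 (mod 103)
51^34 ≡ 56 (mod 103)
51^51 ≡ 102 (mod 103)
51^102 ≡ 1 (mod 103) ✓
Therefore the multiplicative order of 51 modulo 103 is 102.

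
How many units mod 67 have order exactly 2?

1

φ(67) = 67 − 1 = 66 = 2 · 3 · 11.
Since (Z/67Z)^× is cyclic of order 66, the number of elements of order d is φ(d) when d | 66 and 0 otherwise.
2 | 66, and φ(2) = 2 − 1 = 1.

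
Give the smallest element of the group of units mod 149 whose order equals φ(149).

2

φ(149) = 149 − 1 = 148 = 2^2 · 37.
g is a primitive root iff g^(148/q) ≢ 1 (mod 149) for each prime q ∈ {2, 37}.
g = 2: 2^74 ≡ 148; 2^4 ≡ 16 — none is 1, so 2 is a primitive root.
The smallest primitive root modulo 149 is 2.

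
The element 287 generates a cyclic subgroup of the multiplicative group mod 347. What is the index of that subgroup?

2

By Lagrange's theorem, ord_347(287) divides φ(347) = 347 − 1 = 346 = 2 · 173.
Divisors of 346: 1, 2, 173, 346.
Check 287^d mod 347 for each divisor in increasing order:
287^1 ≡ 287 (mod 347)
287^2 ≡ 130 (mod 347)
287^173 ≡ 1 (mod 347) ✓
Thus |⟨287⟩| = ord(287) = 173.
Index = |(Z/347Z)^×| / |⟨287⟩| = 346 / 173 = 2.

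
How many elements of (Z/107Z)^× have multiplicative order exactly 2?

1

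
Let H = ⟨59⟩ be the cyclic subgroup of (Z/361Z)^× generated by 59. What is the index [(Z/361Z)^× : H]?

1

Since 59 ∈ (Z/361Z)^×, its order divides φ(361) = φ(19^2) = 19·(19−1) = 342 = 2 · 3^2 · 19.
Divisors of 342: 1, 2, 3, 6, 9, 18, 19, 38, 57, 114, 171, 342.
Evaluate successive powers at the divisors of 342:
59^1 ≡ 59
59^2 ≡ 232
59^3 ≡ 331
59^6 ≡ 178
59^9 ≡ 75
59^18 ≡ 210
59^19 ≡ 116
59^38 ≡ 99
59^57 ≡ 293
59^114 ≡ 292
59^171 ≡ 360
59^342 ≡ 1
The order of 59 is 342, so the subgroup it generates has 342 elements.
Index = |(Z/361Z)^×| / |⟨59⟩| = 342 / 342 = 1.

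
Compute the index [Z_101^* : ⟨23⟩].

2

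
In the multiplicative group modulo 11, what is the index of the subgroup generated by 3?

The order of 3 must divide φ(11) = 11 − 1 = 10 = 2 · 5.
Divisors of 10: 1, 2, 5, 10.
Check 3^d mod 11 for each divisor in increasing order:
3^1 ≡ 3 (mod 11)
3^2 ≡ 9 (mod 11)
3^5 ≡ 1 (mod 11) ✓
Thus |⟨3⟩| = ord(3) = 5.
Index = |(Z/11Z)^×| / |⟨3⟩| = 10 / 5 = 2.

2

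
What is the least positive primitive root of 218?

φ(218) = φ(2)·φ(109) = 1·108 = 108 = 2^2 · 3^3.
g is a primitive root iff g^(108/q) ≢ 1 (mod 218) for each prime q ∈ {2, 3}.
g = 2: gcd(2, 218) = 2 > 1, not a unit — skip.
g = 3: 3^54 ≡ 1 — hits 1, so not a primitive root.
g = 4: gcd(4, 218) = 2 > 1, not a unit — skip.
g = 5: 5^54 ≡ 1 — hits 1, so not a primitive root.
g = 6: gcd(6, 218) = 2 > 1, not a unit — skip.
g = 7: 7^54 ≡ 1 — hits 1, so not a primitive root.
g = 8: gcd(8, 218) = 2 > 1, not a unit — skip.
g = 9: 9^54 ≡ 1 — hits 1, so not a primitive root.
g = 10: gcd(10, 218) = 2 > 1, not a unit — skip.
g = 11: 11^54 ≡ 217; 11^36 ≡ 45 — none is 1, so 11 is a primitive root.
The smallest primitive root modulo 218 is 11.

11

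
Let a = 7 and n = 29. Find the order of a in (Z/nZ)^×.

7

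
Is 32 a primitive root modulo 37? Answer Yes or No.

Yes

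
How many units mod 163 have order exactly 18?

6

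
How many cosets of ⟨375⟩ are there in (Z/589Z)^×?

6

ord(375) | φ(589) = φ(19·31) = (19−1)·(31−1) = 18·30 = 540 = 2^2 · 3^3 · 5.
Divisors of 540: 1, 2, 3, 4, 5, 6, 9, 10, 12, 15, 18, 20, 27, 30, 36, 45, 54, 60, 90, 108, 135, 180, 270, 540.
Test each divisor d:
375^1 ≡ 375 (mod 589)
375^2 ≡ 443 (mod 589)
375^3 ≡ 27 (mod 589)
375^4 ≡ 112 (mod 589)
375^5 ≡ 181 (mod 589)
375^6 ≡ 140 (mod 589)
375^9 ≡ 246 (mod 589)
375^10 ≡ 366 (mod 589)
375^12 ≡ 163 (mod 589)
375^15 ≡ 278 (mod 589)
375^18 ≡ 438 (mod 589)
375^20 ≡ 253 (mod 589)
375^27 ≡ 550 (mod 589)
375^30 ≡ 125 (mod 589)
375^36 ≡ 419 (mod 589)
375^45 ≡ 588 (mod 589)
375^54 ≡ 343 (mod 589)
375^60 ≡ 311 (mod 589)
375^90 ≡ 1 (mod 589) ✓
So ord_589(375) = 90, hence |⟨375⟩| = 90.
Index = |(Z/589Z)^×| / |⟨375⟩| = 540 / 90 = 6.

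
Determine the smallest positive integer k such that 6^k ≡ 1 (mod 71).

Since 6 ∈ (Z/71Z)^×, its order divides φ(71) = 71 − 1 = 70 = 2 · 5 · 7.
Divisors of 70: 1, 2, 5, 7, 10, 14, 35, 70.
Compute 6^d (mod 71) for the divisors d until we hit 1:
6^1 ≡ 6
6^2 ≡ 36
6^5 ≡ 37
6^7 ≡ 54
6^10 ≡ 20
6^14 ≡ 5
6^35 ≡ 1
Therefore the multiplicative order of 6 modulo 71 is 35.

35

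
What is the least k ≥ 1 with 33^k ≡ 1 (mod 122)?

20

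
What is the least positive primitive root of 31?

3

φ(31) = 31 − 1 = 30 = 2 · 3 · 5.
g is a primitive root iff g^(30/q) ≢ 1 (mod 31) for each prime q ∈ {2, 3, 5}.
g = 2: 2^15 ≡ 1 — hits 1, so not a primitive root.
g = 3: 3^15 ≡ 30; 3^10 ≡ 25; 3^6 ≡ 16 — none is 1, so 3 is a primitive root.
So 3 is the smallest generator of (Z/31Z)^×.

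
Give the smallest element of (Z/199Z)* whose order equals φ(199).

φ(199) = 199 − 1 = 198 = 2 · 3^2 · 11.
Test candidates g = 2, 3, … against the prime factors q ∈ {2, 3, 11} of φ(199): g is a generator iff g^(198/q) ≢ 1 for every such q.
g = 2: 2^99 ≡ 1 — hits 1, so not a primitive root.
g = 3: 3^99 ≡ 198; 3^66 ≡ 106; 3^18 ≡ 125 — none is 1, so 3 is a primitive root.
Hence the least primitive root of 199 is 3.

3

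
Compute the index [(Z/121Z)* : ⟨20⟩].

2

ord(20) | φ(121) = φ(11^2) = 11·(11−1) = 110 = 2 · 5 · 11.
Divisors of 110: 1, 2, 5, 10, 11, 22, 55, 110.
Test each divisor d:
20^1 ≡ 20 (mod 121)
20^2 ≡ 37 (mod 121)
20^5 ≡ 34 (mod 121)
20^10 ≡ 67 (mod 121)
20^11 ≡ 9 (mod 121)
20^22 ≡ 81 (mod 121)
20^55 ≡ 1 (mod 121) ✓
Thus |⟨20⟩| = ord(20) = 55.
Index = |(Z/121Z)^×| / |⟨20⟩| = 110 / 55 = 2.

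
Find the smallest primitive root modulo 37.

2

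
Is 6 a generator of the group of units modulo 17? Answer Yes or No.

Yes

φ(17) = 17 − 1 = 16 = 2^4.
An element g generates (Z/17Z)^× iff g^(16/q) ≢ 1 (mod 17) for each prime q ∈ {2}.
6^8 ≡ 16 (mod 17)  [q = 2: ≢ 1 ✓]
Every test exponent gives a nontrivial residue, hence 6 generates the full group.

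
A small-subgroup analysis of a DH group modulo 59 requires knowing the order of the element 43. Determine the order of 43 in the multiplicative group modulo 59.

ord(43) | φ(59) = 59 − 1 = 58 = 2 · 29.
Divisors of 58: 1, 2, 29, 58.
Check 43^d mod 59 for each divisor in increasing order:
43^1 ≡ 43
43^2 ≡ 20
43^29 ≡ 58
43^58 ≡ 1
The smallest such exponent is 58, so the order of 43 is 58.

58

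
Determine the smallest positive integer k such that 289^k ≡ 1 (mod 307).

3

The order of 289 must divide φ(307) = 307 − 1 = 306 = 2 · 3^2 · 17.
Divisors of 306: 1, 2, 3, 6, 9, 17, 18, 34, 51, 102, 153, 306.
Check 289^d mod 307 for each divisor in increasing order:
289^1 ≡ 289 (mod 307)
289^2 ≡ 17 (mod 307)
289^3 ≡ 1 (mod 307) ✓
Therefore the multiplicative order of 289 modulo 307 is 3.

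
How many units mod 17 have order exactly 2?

1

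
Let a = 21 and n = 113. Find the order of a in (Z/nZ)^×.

By Lagrange's theorem, ord_113(21) divides φ(113) = 113 − 1 = 112 = 2^4 · 7.
Divisors of 112: 1, 2, 4, 7, 8, 14, 16, 28, 56, 112.
Check 21^d mod 113 for each divisor in increasing order:
21^1 ≡ 21
21^2 ≡ 102
21^4 ≡ 8
21^7 ≡ 73
21^8 ≡ 64
21^14 ≡ 18
21^16 ≡ 28
21^28 ≡ 98
21^56 ≡ 112
21^112 ≡ 1
So ord_113(21) = 112.

112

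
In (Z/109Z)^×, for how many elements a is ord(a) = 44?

0

φ(109) = 109 − 1 = 108 = 2^2 · 3^3.
Since (Z/109Z)^× is cyclic of order 108, the number of elements of order d is φ(d) when d | 108 and 0 otherwise.
44 does not divide 108, so no element of (Z/109Z)^× has order 44.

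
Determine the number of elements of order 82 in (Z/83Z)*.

φ(83) = 83 − 1 = 82 = 2 · 41.
Since (Z/83Z)^× is cyclic of order 82, the number of elements of order d is φ(d) when d | 82 and 0 otherwise.
82 = 2 · 41 divides 82, and φ(82) = 40.

40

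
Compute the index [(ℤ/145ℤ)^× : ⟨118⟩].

4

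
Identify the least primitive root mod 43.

3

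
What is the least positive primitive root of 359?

7

φ(359) = 359 − 1 = 358 = 2 · 179.
Test candidates g = 2, 3, … against the prime factors q ∈ {2, 179} of φ(359): g is a generator iff g^(358/q) ≢ 1 for every such q.
g = 2: 2^179 ≡ 1 — hits 1, so not a primitive root.
g = 3: 3^179 ≡ 1 — hits 1, so not a primitive root.
g = 4: 4^179 ≡ 1 — hits 1, so not a primitive root.
g = 5: 5^179 ≡ 1 — hits 1, so not a primitive root.
g = 6: 6^179 ≡ 1 — hits 1, so not a primitive root.
g = 7: 7^179 ≡ 358; 7^2 ≡ 49 — none is 1, so 7 is a primitive root.
So 7 is the smallest generator of (Z/359Z)^×.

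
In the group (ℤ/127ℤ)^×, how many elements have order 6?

2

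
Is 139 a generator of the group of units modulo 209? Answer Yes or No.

No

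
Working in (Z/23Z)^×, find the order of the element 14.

22

The order of 14 must divide φ(23) = 23 − 1 = 22 = 2 · 11.
Divisors of 22: 1, 2, 11, 22.
Check 14^d mod 23 for each divisor in increasing order:
14^1 ≡ 14 (mod 23)
14^2 ≡ 12 (mod 23)
14^11 ≡ 22 (mod 23)
14^22 ≡ 1 (mod 23) ✓
Hence ord(14) = 22.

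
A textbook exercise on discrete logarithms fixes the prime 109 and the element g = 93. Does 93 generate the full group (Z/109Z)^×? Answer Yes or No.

φ(109) = 109 − 1 = 108 = 2^2 · 3^3.
93 is a primitive root mod 109 iff 93^(φ(109)/q) ≢ 1 for every prime q | φ(109), i.e. q ∈ {2, 3}.
93^54 ≡ 1 (mod 109)  [q = 2: ≡ 1 ✗]
93^36 ≡ 1 (mod 109)  [q = 3: ≡ 1 ✗]
93^54 ≡ 1 shows ord(93) | 54, strictly less than φ(109); not a primitive root.

No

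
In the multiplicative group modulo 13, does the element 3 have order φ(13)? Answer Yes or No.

No

φ(13) = 13 − 1 = 12 = 2^2 · 3.
An element g generates (Z/13Z)^× iff g^(12/q) ≢ 1 (mod 13) for each prime q ∈ {2, 3}.
3^6 ≡ 1 (mod 13)  [q = 2: ≡ 1 ✗]
3^4 ≡ 3 (mod 13)  [q = 3: ≢ 1 ✓]
The check at q = 2 fails, so 3 generates a proper subgroup.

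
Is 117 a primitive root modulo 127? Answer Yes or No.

φ(127) = 127 − 1 = 126 = 2 · 3^2 · 7.
117 is a primitive root mod 127 iff 117^(φ(127)/q) ≢ 1 for every prime q | φ(127), i.e. q ∈ {2, 3, 7}.
117^63 ≡ 1 (mod 127)  [q = 2: ≡ 1 ✗]
117^42 ≡ 1 (mod 127)  [q = 3: ≡ 1 ✗]
117^18 ≡ 8 (mod 127)  [q = 7: ≢ 1 ✓]
117^63 ≡ 1 shows ord(117) | 63, strictly less than φ(127); not a primitive root.

No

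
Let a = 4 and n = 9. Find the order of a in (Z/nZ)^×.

3

By Lagrange's theorem, ord_9(4) divides φ(9) = φ(3^2) = 3·(3−1) = 6 = 2 · 3.
Divisors of 6: 1, 2, 3, 6.
Test each divisor d:
4^1 ≡ 4
4^2 ≡ 7
4^3 ≡ 1
Therefore the multiplicative order of 4 modulo 9 is 3.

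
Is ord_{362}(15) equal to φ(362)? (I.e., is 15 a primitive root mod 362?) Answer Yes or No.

No

φ(362) = φ(2)·φ(181) = 1·180 = 180 = 2^2 · 3^2 · 5.
15 is a primitive root mod 362 iff 15^(φ(362)/q) ≢ 1 for every prime q | φ(362), i.e. q ∈ {2, 3, 5}.
15^90 ≡ 1 (mod 362)  [q = 2: ≡ 1 ✗]
15^60 ≡ 313 (mod 362)  [q = 3: ≢ 1 ✓]
15^36 ≡ 223 (mod 362)  [q = 5: ≢ 1 ✓]
15^90 ≡ 1 shows ord(15) | 90, strictly less than φ(362); not a primitive root.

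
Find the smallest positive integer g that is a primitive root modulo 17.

φ(17) = 17 − 1 = 16 = 2^4.
g is a primitive root iff g^(16/q) ≢ 1 (mod 17) for each prime q ∈ {2}.
g = 2: 2^8 ≡ 1 — hits 1, so not a primitive root.
g = 3: 3^8 ≡ 16 — none is 1, so 3 is a primitive root.
The smallest primitive root modulo 17 is 3.

3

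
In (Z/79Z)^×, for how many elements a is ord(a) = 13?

12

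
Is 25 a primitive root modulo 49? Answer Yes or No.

No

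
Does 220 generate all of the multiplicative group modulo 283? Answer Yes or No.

φ(283) = 283 − 1 = 282 = 2 · 3 · 47.
Test 220^(282/q) mod 283 for each prime factor q of 282:
220^141 ≡ 282 (mod 283)  [q = 2: ≢ 1 ✓]
220^94 ≡ 238 (mod 283)  [q = 3: ≢ 1 ✓]
220^6 ≡ 60 (mod 283)  [q = 47: ≢ 1 ✓]
None equal 1, so ord_283(220) = 282: 220 is a primitive root.

Yes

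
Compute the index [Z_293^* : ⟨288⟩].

1

The order of 288 must divide φ(293) = 293 − 1 = 292 = 2^2 · 73.
Divisors of 292: 1, 2, 4, 73, 146, 292.
Test each divisor d:
288^1 ≡ 288 (mod 293)
288^2 ≡ 25 (mod 293)
288^4 ≡ 39 (mod 293)
288^73 ≡ 155 (mod 293)
288^146 ≡ 292 (mod 293)
288^292 ≡ 1 (mod 293) ✓
The order of 288 is 292, so the subgroup it generates has 292 elements.
The index is φ(293) / ord(288) = 292 / 292 = 1.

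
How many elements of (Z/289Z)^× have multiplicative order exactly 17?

φ(289) = φ(17^2) = 17·(17−1) = 272 = 2^4 · 17.
(Z/289Z)^× is cyclic (|G| = 272); a cyclic group of order m has exactly φ(d) elements of each order d | m, and none otherwise.
17 | 272, and φ(17) = 17 − 1 = 16.

16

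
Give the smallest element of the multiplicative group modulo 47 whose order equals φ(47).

5

φ(47) = 47 − 1 = 46 = 2 · 23.
g is a primitive root iff g^(46/q) ≢ 1 (mod 47) for each prime q ∈ {2, 23}.
g = 2: 2^23 ≡ 1 — hits 1, so not a primitive root.
g = 3: 3^23 ≡ 1 — hits 1, so not a primitive root.
g = 4: 4^23 ≡ 1 — hits 1, so not a primitive root.
g = 5: 5^23 ≡ 46; 5^2 ≡ 25 — none is 1, so 5 is a primitive root.
Hence the least primitive root of 47 is 5.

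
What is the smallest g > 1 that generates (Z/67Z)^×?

2

φ(67) = 67 − 1 = 66 = 2 · 3 · 11.
g is a primitive root iff g^(66/q) ≢ 1 (mod 67) for each prime q ∈ {2, 3, 11}.
g = 2: 2^33 ≡ 66; 2^22 ≡ 37; 2^6 ≡ 64 — none is 1, so 2 is a primitive root.
So 2 is the smallest generator of (Z/67Z)^×.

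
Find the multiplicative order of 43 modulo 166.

By Lagrange's theorem, ord_166(43) divides φ(166) = φ(2)·φ(83) = 1·82 = 82 = 2 · 41.
Divisors of 82: 1, 2, 41, 82.
Test each divisor d:
43^1 ≡ 43 (mod 166)
43^2 ≡ 23 (mod 166)
43^41 ≡ 165 (mod 166)
43^82 ≡ 1 (mod 166) ✓
So ord_166(43) = 82.

82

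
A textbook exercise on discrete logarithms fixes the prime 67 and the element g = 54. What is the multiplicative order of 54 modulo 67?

By Lagrange's theorem, ord_67(54) divides φ(67) = 67 − 1 = 66 = 2 · 3 · 11.
Divisors of 66: 1, 2, 3, 6, 11, 22, 33, 66.
Check 54^d mod 67 for each divisor in increasing order:
54^1 ≡ 54 (mod 67)
54^2 ≡ 35 (mod 67)
54^3 ≡ 14 (mod 67)
54^6 ≡ 62 (mod 67)
54^11 ≡ 29 (mod 67)
54^22 ≡ 37 (mod 67)
54^33 ≡ 1 (mod 67) ✓
The smallest such exponent is 33, so the order of 54 is 33.

33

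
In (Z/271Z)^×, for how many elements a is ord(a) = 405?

0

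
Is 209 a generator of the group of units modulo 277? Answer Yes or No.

φ(277) = 277 − 1 = 276 = 2^2 · 3 · 23.
An element g generates (Z/277Z)^× iff g^(276/q) ≢ 1 (mod 277) for each prime q ∈ {2, 3, 23}.
209^138 ≡ 276 (mod 277)  [q = 2: ≢ 1 ✓]
209^92 ≡ 116 (mod 277)  [q = 3: ≢ 1 ✓]
209^12 ≡ 256 (mod 277)  [q = 23: ≢ 1 ✓]
None equal 1, so ord_277(209) = 276: 209 is a primitive root.

Yes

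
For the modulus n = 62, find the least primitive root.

3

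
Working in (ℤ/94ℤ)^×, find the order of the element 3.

23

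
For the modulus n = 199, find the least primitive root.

3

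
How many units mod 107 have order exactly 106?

φ(107) = 107 − 1 = 106 = 2 · 53.
(Z/107Z)^× is cyclic (|G| = 106); a cyclic group of order m has exactly φ(d) elements of each order d | m, and none otherwise.
106 = 2 · 53 divides 106, and φ(106) = 52.

52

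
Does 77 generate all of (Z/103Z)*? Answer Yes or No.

φ(103) = 103 − 1 = 102 = 2 · 3 · 17.
It suffices to check that the order of 77 is not a proper divisor of 102: compute 77^(102/q) for q ∈ {2, 3, 17}.
77^51 ≡ 102 (mod 103)  [q = 2: ≢ 1 ✓]
77^34 ≡ 46 (mod 103)  [q = 3: ≢ 1 ✓]
77^6 ≡ 30 (mod 103)  [q = 17: ≢ 1 ✓]
Every test exponent gives a nontrivial residue, hence 77 generates the full group.

Yes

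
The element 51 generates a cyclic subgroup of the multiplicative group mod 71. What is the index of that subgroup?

5

By Lagrange's theorem, ord_71(51) divides φ(71) = 71 − 1 = 70 = 2 · 5 · 7.
Divisors of 70: 1, 2, 5, 7, 10, 14, 35, 70.
Compute 51^d (mod 71) for the divisors d until we hit 1:
51^1 ≡ 51
51^2 ≡ 45
51^5 ≡ 41
51^7 ≡ 70
51^10 ≡ 48
51^14 ≡ 1
So ord_71(51) = 14, hence |⟨51⟩| = 14.
[(Z/71Z)^× : ⟨51⟩] = 70/14 = 5.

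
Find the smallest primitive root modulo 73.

5

φ(73) = 73 − 1 = 72 = 2^3 · 3^2.
Test candidates g = 2, 3, … against the prime factors q ∈ {2, 3} of φ(73): g is a generator iff g^(72/q) ≢ 1 for every such q.
g = 2: 2^36 ≡ 1 — hits 1, so not a primitive root.
g = 3: 3^36 ≡ 1 — hits 1, so not a primitive root.
g = 4: 4^36 ≡ 1 — hits 1, so not a primitive root.
g = 5: 5^36 ≡ 72; 5^24 ≡ 8 — none is 1, so 5 is a primitive root.
So 5 is the smallest generator of (Z/73Z)^×.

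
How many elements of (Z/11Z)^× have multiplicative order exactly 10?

4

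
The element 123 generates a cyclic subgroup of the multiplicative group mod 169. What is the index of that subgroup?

The order of 123 must divide φ(169) = φ(13^2) = 13·(13−1) = 156 = 2^2 · 3 · 13.
Divisors of 156: 1, 2, 3, 4, 6, 12, 13, 26, 39, 52, 78, 156.
Check 123^d mod 169 for each divisor in increasing order:
123^1 ≡ 123 (mod 169)
123^2 ≡ 88 (mod 169)
123^3 ≡ 8 (mod 169)
123^4 ≡ 139 (mod 169)
123^6 ≡ 64 (mod 169)
123^12 ≡ 40 (mod 169)
123^13 ≡ 19 (mod 169)
123^26 ≡ 23 (mod 169)
123^39 ≡ 99 (mod 169)
123^52 ≡ 22 (mod 169)
123^78 ≡ 168 (mod 169)
123^156 ≡ 1 (mod 169) ✓
So ord_169(123) = 156, hence |⟨123⟩| = 156.
[(Z/169Z)^× : ⟨123⟩] = 156/156 = 1.

1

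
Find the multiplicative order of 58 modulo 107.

106

The order of 58 must divide φ(107) = 107 − 1 = 106 = 2 · 53.
Divisors of 106: 1, 2, 53, 106.
Evaluate successive powers at the divisors of 106:
58^1 ≡ 58 (mod 107)
58^2 ≡ 47 (mod 107)
58^53 ≡ 106 (mod 107)
58^106 ≡ 1 (mod 107) ✓
Hence ord(58) = 106.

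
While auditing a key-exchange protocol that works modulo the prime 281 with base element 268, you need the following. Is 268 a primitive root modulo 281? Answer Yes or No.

Yes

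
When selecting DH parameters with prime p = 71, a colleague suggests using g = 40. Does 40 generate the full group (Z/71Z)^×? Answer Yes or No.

No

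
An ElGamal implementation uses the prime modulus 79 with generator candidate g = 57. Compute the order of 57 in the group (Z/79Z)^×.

26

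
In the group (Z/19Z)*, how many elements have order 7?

φ(19) = 19 − 1 = 18 = 2 · 3^2.
In a cyclic group of order 18, there are φ(d) elements of order d for each divisor d of 18, and zero for non-divisors.
7 does not divide 18, so no element of (Z/19Z)^× has order 7.

0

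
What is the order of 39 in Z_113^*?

112

ord(39) | φ(113) = 113 − 1 = 112 = 2^4 · 7.
Divisors of 112: 1, 2, 4, 7, 8, 14, 16, 28, 56, 112.
Compute 39^d (mod 113) for the divisors d until we hit 1:
39^1 ≡ 39
39^2 ≡ 52
39^4 ≡ 105
39^7 ≡ 48
39^8 ≡ 64
39^14 ≡ 44
39^16 ≡ 28
39^28 ≡ 15
39^56 ≡ 112
39^112 ≡ 1
The smallest such exponent is 112, so the order of 39 is 112.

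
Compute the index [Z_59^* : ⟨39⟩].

1

By Lagrange's theorem, ord_59(39) divides φ(59) = 59 − 1 = 58 = 2 · 29.
Divisors of 58: 1, 2, 29, 58.
Evaluate successive powers at the divisors of 58:
39^1 ≡ 39 (mod 59)
39^2 ≡ 46 (mod 59)
39^29 ≡ 58 (mod 59)
39^58 ≡ 1 (mod 59) ✓
So ord_59(39) = 58, hence |⟨39⟩| = 58.
[(Z/59Z)^× : ⟨39⟩] = 58/58 = 1.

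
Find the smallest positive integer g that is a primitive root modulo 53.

2

φ(53) = 53 − 1 = 52 = 2^2 · 13.
g is a primitive root iff g^(52/q) ≢ 1 (mod 53) for each prime q ∈ {2, 13}.
g = 2: 2^26 ≡ 52; 2^4 ≡ 16 — none is 1, so 2 is a primitive root.
So 2 is the smallest generator of (Z/53Z)^×.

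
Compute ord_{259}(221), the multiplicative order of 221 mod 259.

6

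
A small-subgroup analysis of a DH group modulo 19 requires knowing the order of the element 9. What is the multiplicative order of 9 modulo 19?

9

The order of 9 must divide φ(19) = 19 − 1 = 18 = 2 · 3^2.
Divisors of 18: 1, 2, 3, 6, 9, 18.
Test each divisor d:
9^1 ≡ 9 (mod 19)
9^2 ≡ 5 (mod 19)
9^3 ≡ 7 (mod 19)
9^6 ≡ 11 (mod 19)
9^9 ≡ 1 (mod 19) ✓
Therefore the multiplicative order of 9 modulo 19 is 9.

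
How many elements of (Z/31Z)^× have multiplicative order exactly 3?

2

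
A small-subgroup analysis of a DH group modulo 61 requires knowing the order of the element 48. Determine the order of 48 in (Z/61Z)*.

The order of 48 must divide φ(61) = 61 − 1 = 60 = 2^2 · 3 · 5.
Divisors of 60: 1, 2, 3, 4, 5, 6, 10, 12, 15, 20, 30, 60.
Test each divisor d:
48^1 ≡ 48 (mod 61)
48^2 ≡ 47 (mod 61)
48^3 ≡ 60 (mod 61)
48^4 ≡ 13 (mod 61)
48^5 ≡ 14 (mod 61)
48^6 ≡ 1 (mod 61) ✓
The smallest such exponent is 6, so the order of 48 is 6.

6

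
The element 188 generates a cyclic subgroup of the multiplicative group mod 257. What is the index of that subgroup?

ord(188) | φ(257) = 257 − 1 = 256 = 2^8.
Divisors of 256: 1, 2, 4, 8, 16, 32, 64, 128, 256.
Test each divisor d:
188^1 ≡ 188
188^2 ≡ 135
188^4 ≡ 235
188^8 ≡ 227
188^16 ≡ 129
188^32 ≡ 193
188^64 ≡ 241
188^128 ≡ 256
188^256 ≡ 1
The order of 188 is 256, so the subgroup it generates has 256 elements.
The index is φ(257) / ord(188) = 256 / 256 = 1.

1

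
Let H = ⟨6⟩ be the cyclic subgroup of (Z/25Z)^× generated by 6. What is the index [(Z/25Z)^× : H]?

By Lagrange's theorem, ord_25(6) divides φ(25) = φ(5^2) = 5·(5−1) = 20 = 2^2 · 5.
Divisors of 20: 1, 2, 4, 5, 10, 20.
Test each divisor d:
6^1 ≡ 6 (mod 25)
6^2 ≡ 11 (mod 25)
6^4 ≡ 21 (mod 25)
6^5 ≡ 1 (mod 25) ✓
Thus |⟨6⟩| = ord(6) = 5.
Index = |(Z/25Z)^×| / |⟨6⟩| = 20 / 5 = 4.

4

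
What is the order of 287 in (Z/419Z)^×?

The order of 287 must divide φ(419) = 419 − 1 = 418 = 2 · 11 · 19.
Divisors of 418: 1, 2, 11, 19, 22, 38, 209, 418.
Test each divisor d:
287^1 ≡ 287 (mod 419)
287^2 ≡ 245 (mod 419)
287^11 ≡ 208 (mod 419)
287^19 ≡ 102 (mod 419)
287^22 ≡ 107 (mod 419)
287^38 ≡ 348 (mod 419)
287^209 ≡ 1 (mod 419) ✓
Hence ord(287) = 209.

209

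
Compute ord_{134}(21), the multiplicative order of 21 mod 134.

33

The order of 21 must divide φ(134) = φ(2)·φ(67) = 1·66 = 66 = 2 · 3 · 11.
Divisors of 66: 1, 2, 3, 6, 11, 22, 33, 66.
Test each divisor d:
21^1 ≡ 21 (mod 134)
21^2 ≡ 39 (mod 134)
21^3 ≡ 15 (mod 134)
21^6 ≡ 91 (mod 134)
21^11 ≡ 37 (mod 134)
21^22 ≡ 29 (mod 134)
21^33 ≡ 1 (mod 134) ✓
Hence ord(21) = 33.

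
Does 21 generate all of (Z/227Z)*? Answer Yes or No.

No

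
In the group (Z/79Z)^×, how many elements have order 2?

φ(79) = 79 − 1 = 78 = 2 · 3 · 13.
(Z/79Z)^× is cyclic (|G| = 78); a cyclic group of order m has exactly φ(d) elements of each order d | m, and none otherwise.
2 | 78, and φ(2) = 2 − 1 = 1.

1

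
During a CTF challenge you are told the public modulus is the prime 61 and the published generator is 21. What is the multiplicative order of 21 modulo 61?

12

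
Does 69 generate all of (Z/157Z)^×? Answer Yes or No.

Yes

φ(157) = 157 − 1 = 156 = 2^2 · 3 · 13.
It suffices to check that the order of 69 is not a proper divisor of 156: compute 69^(156/q) for q ∈ {2, 3, 13}.
69^78 ≡ 156 (mod 157)  [q = 2: ≢ 1 ✓]
69^52 ≡ 12 (mod 157)  [q = 3: ≢ 1 ✓]
69^12 ≡ 39 (mod 157)  [q = 13: ≢ 1 ✓]
None equal 1, so ord_157(69) = 156: 69 is a primitive root.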